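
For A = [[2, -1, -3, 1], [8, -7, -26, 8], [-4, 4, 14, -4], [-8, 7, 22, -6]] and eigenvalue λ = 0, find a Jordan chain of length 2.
v_1 = [[0, -2, 1, 2]]^T, v_2 = [[1, 4, -2, -4]]^T

We seek v_1 ∈ ker(A^2) \ ker(A), then set v_{i+1} = A v_i.

One such chain is v_1 = [[0, -2, 1, 2]]^T, v_2 = [[1, 4, -2, -4]]^T. Check: A v_2 = [[0, 0, 0, 0]]^T = 0.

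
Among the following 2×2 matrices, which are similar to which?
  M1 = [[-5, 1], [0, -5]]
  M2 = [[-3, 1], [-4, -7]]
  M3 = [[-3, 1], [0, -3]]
Characteristic polynomials: χ_{M1} = (x + 5)^2, χ_{M2} = (x + 5)^2, χ_{M3} = (x + 3)^2.

{M1, M2}: invariant factors (x + 5)^2.

{M3}: invariant factors (x + 3)^2.

Matrices are similar if and only if their invariant-factor lists agree; the partition into similarity classes is {M1, M2}, {M3}.

2 classes: {M1, M2}, {M3}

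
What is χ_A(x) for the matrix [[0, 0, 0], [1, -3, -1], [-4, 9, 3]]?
xI - A = [[x, 0, 0], [-1, x + 3, 1], [4, -9, x - 3]].

Expanding det(xI - A) along the first row:
det(xI - A) = + (x)·det([[x + 3, 1], [-9, x - 3]]) - (0)·det([[-1, 1], [4, x - 3]]) + (0)·det([[-1, x + 3], [4, -9]]).

Evaluating gives χ_A(x) = x^3.

χ_A(x) = x^3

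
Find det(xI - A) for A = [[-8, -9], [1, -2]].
χ_A(x) = (x + 5)^2

xI - A = [[x + 8, 9], [-1, x + 2]].

Expanding det(xI - A) along the first row:
det(xI - A) = + (x + 8)·det([[x + 2]]) - (9)·det([[-1]]).

Evaluating gives χ_A(x) = x^2 + 10x + 25 = (x + 5)^2.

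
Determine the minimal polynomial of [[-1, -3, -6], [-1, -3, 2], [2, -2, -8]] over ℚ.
m_A(x) = (x + 4)^2

The characteristic polynomial factors as (x + 4)^3. The minimal polynomial is ∏(x - λ)^{k_λ} where k_λ is the size of the largest Jordan block at λ.

For λ = -4: rank(A + 4I) = 1, and the largest Jordan block has size 2 (the smallest k with rank((A + 4I)^k) = rank((A + 4I)^(k+1))).

So m_A(x) = (x + 4)^2.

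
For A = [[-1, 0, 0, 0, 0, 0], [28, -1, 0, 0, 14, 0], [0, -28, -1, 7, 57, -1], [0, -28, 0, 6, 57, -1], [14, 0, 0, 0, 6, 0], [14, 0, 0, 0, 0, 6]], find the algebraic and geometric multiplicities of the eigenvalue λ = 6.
The characteristic polynomial is (x - 6)^3(x + 1)^3, so the factor x - 6 appears with exponent 3: the algebraic multiplicity is 3.

rank(A - 6I) = 4, so the eigenspace has dimension 6 - 4 = 2: the geometric multiplicity is 2.

Since 2 < 3, A is not diagonalizable.

algebraic multiplicity 3, geometric multiplicity 2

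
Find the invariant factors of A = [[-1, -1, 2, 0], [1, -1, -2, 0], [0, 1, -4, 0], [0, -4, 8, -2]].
The Jordan structure of A has elementary divisors (x + 2)^3, (x + 2). Arranging the block sizes at each eigenvalue in decreasing order and taking row products gives the invariant factors.

Invariant factors (smallest first, each dividing the next): x + 2, (x + 2)^3.

Check: the last factor (x + 2)^3 is the minimal polynomial, and the product (x + 2)^4 is the characteristic polynomial.

x + 2, (x + 2)^3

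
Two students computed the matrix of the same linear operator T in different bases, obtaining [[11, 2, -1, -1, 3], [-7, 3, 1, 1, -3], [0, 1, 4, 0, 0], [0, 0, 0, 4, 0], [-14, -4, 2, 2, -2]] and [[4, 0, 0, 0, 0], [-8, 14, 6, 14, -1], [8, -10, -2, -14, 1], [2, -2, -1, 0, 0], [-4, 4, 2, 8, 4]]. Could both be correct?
Two matrices over a field are similar if and only if they have the same invariant factors.

Both A and B have characteristic polynomial (x - 4)^5 and minimal polynomial (x - 4)^3. Computing further, both have invariant factors x - 4, x - 4, (x - 4)^3. Hence A and B are similar.

Yes.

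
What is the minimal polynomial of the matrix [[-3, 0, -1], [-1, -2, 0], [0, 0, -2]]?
m_A(x) = (x + 2)^2(x + 3)

The characteristic polynomial factors as (x + 2)^2(x + 3). The minimal polynomial is ∏(x - λ)^{k_λ} where k_λ is the size of the largest Jordan block at λ.

For λ = -3: rank(A + 3I) = 2, and the largest Jordan block has size 1 (the smallest k with rank((A + 3I)^k) = rank((A + 3I)^(k+1))).
For λ = -2: rank(A + 2I) = 2, and the largest Jordan block has size 2 (the smallest k with rank((A + 2I)^k) = rank((A + 2I)^(k+1))).

So m_A(x) = (x + 2)^2(x + 3).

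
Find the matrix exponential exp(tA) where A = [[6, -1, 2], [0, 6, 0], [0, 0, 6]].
A has Jordan form J = [[6, 1, 0], [0, 6, 0], [0, 0, 6]] with A = PJP^{-1}, so e^{tA} = P e^{tJ} P^{-1}.

For a Jordan block J_k(λ), e^{tJ_k(λ)} = e^{λt} · (I + tN + t^2 N^2/2! + ... + t^{k-1} N^{k-1}/(k-1)!) where N is the nilpotent superdiagonal part.

Assembling the blocks and conjugating back gives the entries of e^{tA} as shown above.

e^{tA} = [[e^{6*t}, -t*e^{6*t}, 2*t*e^{6*t}], [0, e^{6*t}, 0], [0, 0, e^{6*t}]]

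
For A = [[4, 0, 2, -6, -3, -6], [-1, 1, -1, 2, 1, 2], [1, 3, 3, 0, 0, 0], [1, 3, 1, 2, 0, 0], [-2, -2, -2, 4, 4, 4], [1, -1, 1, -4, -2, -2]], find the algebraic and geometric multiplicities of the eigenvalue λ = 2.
The characteristic polynomial is (x - 2)^6, so the factor x - 2 appears with exponent 6: the algebraic multiplicity is 6.

rank(A - 2I) = 2, so the eigenspace has dimension 6 - 2 = 4: the geometric multiplicity is 4.

Since 4 < 6, A is not diagonalizable.

algebraic multiplicity 6, geometric multiplicity 4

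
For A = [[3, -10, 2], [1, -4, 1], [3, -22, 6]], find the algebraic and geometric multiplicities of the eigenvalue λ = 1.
The characteristic polynomial is (x - 2)^2(x - 1), so the factor x - 1 appears with exponent 1: the algebraic multiplicity is 1.

rank(A - I) = 2, so the eigenspace has dimension 3 - 2 = 1: the geometric multiplicity is 1.

algebraic multiplicity 1, geometric multiplicity 1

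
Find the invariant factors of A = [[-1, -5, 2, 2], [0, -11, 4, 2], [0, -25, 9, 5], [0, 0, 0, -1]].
The Jordan structure of A has elementary divisors (x + 1)^2, (x + 1)^2. Arranging the block sizes at each eigenvalue in decreasing order and taking row products gives the invariant factors.

Invariant factors (smallest first, each dividing the next): (x + 1)^2, (x + 1)^2.

Check: the last factor (x + 1)^2 is the minimal polynomial, and the product (x + 1)^4 is the characteristic polynomial.

(x + 1)^2, (x + 1)^2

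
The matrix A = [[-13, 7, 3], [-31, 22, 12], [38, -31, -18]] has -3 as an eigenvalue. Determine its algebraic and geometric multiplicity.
The characteristic polynomial is (x + 3)^3, so the factor x + 3 appears with exponent 3: the algebraic multiplicity is 3.

rank(A + 3I) = 2, so the eigenspace has dimension 3 - 2 = 1: the geometric multiplicity is 1.

Since 1 < 3, A is not diagonalizable.

algebraic multiplicity 3, geometric multiplicity 1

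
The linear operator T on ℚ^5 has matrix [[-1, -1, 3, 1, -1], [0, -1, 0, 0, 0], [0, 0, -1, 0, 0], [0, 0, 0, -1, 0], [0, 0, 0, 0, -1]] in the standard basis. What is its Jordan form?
The characteristic polynomial is det(xI - A) = (x + 1)^5, so the eigenvalues are -1 (algebraic multiplicity 5).

For λ = -1: rank(A + I) = 1, rank((A + I)^2) = 0. The eigenspace has dimension 5 - 1 = 4, so there are 4 Jordan blocks; the rank sequence gives block sizes [2, 1, 1, 1].

Assembling the blocks gives the Jordan form J above.

J = [[-1, 1, 0, 0, 0], [0, -1, 0, 0, 0], [0, 0, -1, 0, 0], [0, 0, 0, -1, 0], [0, 0, 0, 0, -1]]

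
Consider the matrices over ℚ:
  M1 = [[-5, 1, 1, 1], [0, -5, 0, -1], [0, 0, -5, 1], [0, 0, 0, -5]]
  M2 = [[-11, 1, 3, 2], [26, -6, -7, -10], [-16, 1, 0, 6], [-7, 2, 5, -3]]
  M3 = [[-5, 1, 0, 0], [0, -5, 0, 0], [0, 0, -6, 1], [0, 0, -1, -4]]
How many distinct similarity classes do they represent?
1 class: {M1, M2, M3}

Characteristic polynomials: χ_{M1} = (x + 5)^4, χ_{M2} = (x + 5)^4, χ_{M3} = (x + 5)^4.

{M1, M2, M3}: invariant factors (x + 5)^2, (x + 5)^2.

Matrices are similar if and only if their invariant-factor lists agree; the partition into similarity classes is {M1, M2, M3}.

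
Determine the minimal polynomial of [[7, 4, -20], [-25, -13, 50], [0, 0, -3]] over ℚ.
The characteristic polynomial factors as (x + 3)^3. The minimal polynomial is ∏(x - λ)^{k_λ} where k_λ is the size of the largest Jordan block at λ.

For λ = -3: rank(A + 3I) = 1, and the largest Jordan block has size 2 (the smallest k with rank((A + 3I)^k) = rank((A + 3I)^(k+1))).

So m_A(x) = (x + 3)^2.

m_A(x) = (x + 3)^2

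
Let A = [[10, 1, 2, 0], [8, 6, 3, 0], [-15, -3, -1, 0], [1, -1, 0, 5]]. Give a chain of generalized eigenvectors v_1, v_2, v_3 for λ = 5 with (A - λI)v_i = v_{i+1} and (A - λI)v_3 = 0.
We seek v_1 ∈ ker((A - 5I)^3) \ ker((A - 5I)^2), then set v_{i+1} = (A - 5I) v_i.

One such chain is v_1 = [[0, -1, 1, -1]]^T, v_2 = [[1, 2, -3, 1]]^T, v_3 = [[1, 1, -3, -1]]^T. Check: (A - 5I) v_3 = [[0, 0, 0, 0]]^T = 0.

v_1 = [[0, -1, 1, -1]]^T, v_2 = [[1, 2, -3, 1]]^T, v_3 = [[1, 1, -3, -1]]^T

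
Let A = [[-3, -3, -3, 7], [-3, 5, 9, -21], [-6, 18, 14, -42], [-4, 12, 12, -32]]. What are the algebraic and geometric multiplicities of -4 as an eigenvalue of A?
The characteristic polynomial is (x + 4)^4, so the factor x + 4 appears with exponent 4: the algebraic multiplicity is 4.

rank(A + 4I) = 1, so the eigenspace has dimension 4 - 1 = 3: the geometric multiplicity is 3.

Since 3 < 4, A is not diagonalizable.

algebraic multiplicity 4, geometric multiplicity 3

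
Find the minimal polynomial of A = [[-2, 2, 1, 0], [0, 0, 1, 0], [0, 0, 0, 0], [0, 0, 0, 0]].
The characteristic polynomial factors as x^3(x + 2). The minimal polynomial is ∏(x - λ)^{k_λ} where k_λ is the size of the largest Jordan block at λ.

For λ = -2: rank(A + 2I) = 3, and the largest Jordan block has size 1 (the smallest k with rank((A + 2I)^k) = rank((A + 2I)^(k+1))).
For λ = 0: rank(A) = 2, and the largest Jordan block has size 2 (the smallest k with rank(A^k) = rank(A^(k+1))).

So m_A(x) = x^2(x + 2).

m_A(x) = x^2(x + 2)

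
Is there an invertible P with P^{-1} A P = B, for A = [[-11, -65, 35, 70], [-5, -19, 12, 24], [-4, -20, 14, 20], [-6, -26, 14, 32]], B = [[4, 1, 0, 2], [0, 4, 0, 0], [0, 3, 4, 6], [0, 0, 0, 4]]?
No.

Both have characteristic polynomial (x - 4)^4, but the minimal polynomial of A is (x - 4)^3 while the minimal polynomial of B is (x - 4)^2. The minimal polynomial is a similarity invariant, so A and B are not similar.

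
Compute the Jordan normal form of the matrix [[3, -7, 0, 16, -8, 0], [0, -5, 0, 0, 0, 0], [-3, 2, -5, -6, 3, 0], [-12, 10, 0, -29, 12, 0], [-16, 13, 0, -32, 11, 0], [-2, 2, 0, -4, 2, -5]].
J = [[-5, 1, 0, 0, 0, 0], [0, -5, 0, 0, 0, 0], [0, 0, -5, 1, 0, 0], [0, 0, 0, -5, 0, 0], [0, 0, 0, 0, -5, 0], [0, 0, 0, 0, 0, -5]]

The characteristic polynomial is det(xI - A) = (x + 5)^6, so the eigenvalues are -5 (algebraic multiplicity 6).

For λ = -5: rank(A + 5I) = 2, rank((A + 5I)^2) = 0. The eigenspace has dimension 6 - 2 = 4, so there are 4 Jordan blocks; the rank sequence gives block sizes [2, 2, 1, 1].

Assembling the blocks gives the Jordan form J above.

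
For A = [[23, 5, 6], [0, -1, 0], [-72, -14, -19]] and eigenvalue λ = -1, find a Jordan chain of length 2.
We seek v_1 ∈ ker((A + I)^2) \ ker(A + I), then set v_{i+1} = (A + I) v_i.

One such chain is v_1 = [[0, 1, -1]]^T, v_2 = [[-1, 0, 4]]^T. Check: (A + I) v_2 = [[0, 0, 0]]^T = 0.

v_1 = [[0, 1, -1]]^T, v_2 = [[-1, 0, 4]]^T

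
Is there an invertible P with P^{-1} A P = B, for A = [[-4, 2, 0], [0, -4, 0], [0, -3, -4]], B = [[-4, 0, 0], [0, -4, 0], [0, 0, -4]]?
No.

Both have characteristic polynomial (x + 4)^3, but the minimal polynomial of A is (x + 4)^2 while the minimal polynomial of B is x + 4. The minimal polynomial is a similarity invariant, so A and B are not similar.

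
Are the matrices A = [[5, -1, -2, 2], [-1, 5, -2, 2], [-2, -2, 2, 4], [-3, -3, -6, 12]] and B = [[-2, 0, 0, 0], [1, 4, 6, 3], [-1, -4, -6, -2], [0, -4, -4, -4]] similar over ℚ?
trace(A) = 24 but trace(B) = -8. The trace is a similarity invariant, so A and B are not similar.

No.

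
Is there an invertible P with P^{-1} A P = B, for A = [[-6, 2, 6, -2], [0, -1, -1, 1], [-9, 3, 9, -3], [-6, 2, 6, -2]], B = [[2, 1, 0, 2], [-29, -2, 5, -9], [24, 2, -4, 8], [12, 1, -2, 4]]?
Two matrices over a field are similar if and only if they have the same invariant factors.

Both A and B have characteristic polynomial x^4 and minimal polynomial x^3. Computing further, both have invariant factors x, x^3. Hence A and B are similar.

Yes.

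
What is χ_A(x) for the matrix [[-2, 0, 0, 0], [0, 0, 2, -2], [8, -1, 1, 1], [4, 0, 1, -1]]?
xI - A = [[x + 2, 0, 0, 0], [0, x, -2, 2], [-8, 1, x - 1, -1], [-4, 0, -1, x + 1]].

Expanding det(xI - A) along the first row:
det(xI - A) = + (x + 2)·det([[x, -2, 2], [1, x - 1, -1], [0, -1, x + 1]]) - (0)·det([[0, -2, 2], [-8, x - 1, -1], [-4, -1, x + 1]]) + (0)·det([[0, x, 2], [-8, 1, -1], [-4, 0, x + 1]]) - (0)·det([[0, x, -2], [-8, 1, x - 1], [-4, 0, -1]]).

Evaluating gives χ_A(x) = x^4 + 2x^3 = x^3(x + 2).

χ_A(x) = x^3(x + 2)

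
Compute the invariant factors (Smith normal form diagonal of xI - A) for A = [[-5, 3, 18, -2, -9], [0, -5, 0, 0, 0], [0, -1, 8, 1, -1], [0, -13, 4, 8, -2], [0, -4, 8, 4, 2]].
The Jordan structure of A has elementary divisors (x + 5)^2, (x - 6)^2, (x - 6). Arranging the block sizes at each eigenvalue in decreasing order and taking row products gives the invariant factors.

Invariant factors (smallest first, each dividing the next): x - 6, (x - 6)^2(x + 5)^2.

Check: the last factor (x - 6)^2(x + 5)^2 is the minimal polynomial, and the product (x - 6)^3(x + 5)^2 is the characteristic polynomial.

x - 6, (x - 6)^2(x + 5)^2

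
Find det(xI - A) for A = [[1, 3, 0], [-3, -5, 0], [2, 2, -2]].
χ_A(x) = (x + 2)^3

xI - A = [[x - 1, -3, 0], [3, x + 5, 0], [-2, -2, x + 2]].

Expanding det(xI - A) along the first row:
det(xI - A) = + (x - 1)·det([[x + 5, 0], [-2, x + 2]]) - (-3)·det([[3, 0], [-2, x + 2]]) + (0)·det([[3, x + 5], [-2, -2]]).

Evaluating gives χ_A(x) = x^3 + 6x^2 + 12x + 8 = (x + 2)^3.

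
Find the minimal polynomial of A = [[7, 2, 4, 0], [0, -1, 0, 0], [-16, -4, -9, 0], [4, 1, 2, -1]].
The characteristic polynomial factors as (x + 1)^4. The minimal polynomial is ∏(x - λ)^{k_λ} where k_λ is the size of the largest Jordan block at λ.

For λ = -1: rank(A + I) = 1, and the largest Jordan block has size 2 (the smallest k with rank((A + I)^k) = rank((A + I)^(k+1))).

So m_A(x) = (x + 1)^2.

m_A(x) = (x + 1)^2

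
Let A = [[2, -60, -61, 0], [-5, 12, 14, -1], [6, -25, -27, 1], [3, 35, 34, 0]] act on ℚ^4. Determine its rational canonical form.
R = [[0, 0, 0, -108], [1, 0, 0, -135], [0, 1, 0, -63], [0, 0, 1, -13]]

The invariant factors of A (the non-unit diagonal entries of the Smith normal form of xI - A over ℚ[x]) are (x + 3)^3(x + 4), each dividing the next. The characteristic polynomial is their product, (x + 3)^3(x + 4).

The rational canonical form is the block-diagonal matrix of companion matrices C(f_i):
R = [[0, 0, 0, -108], [1, 0, 0, -135], [0, 1, 0, -63], [0, 0, 1, -13]].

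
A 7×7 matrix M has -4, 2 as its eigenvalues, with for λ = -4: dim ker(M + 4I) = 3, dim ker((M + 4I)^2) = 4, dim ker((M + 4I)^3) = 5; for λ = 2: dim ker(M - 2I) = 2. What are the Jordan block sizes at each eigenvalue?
λ = -4: successive nullity increments [3, 1, 1] count blocks of size ≥ k; block sizes are [3, 1, 1].
λ = 2: successive nullity increments [2] count blocks of size ≥ k; block sizes are [1, 1].

Jordan blocks: (-4, 3), (-4, 1), (-4, 1), (2, 1), (2, 1)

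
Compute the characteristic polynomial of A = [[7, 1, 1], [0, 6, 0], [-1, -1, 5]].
χ_A(x) = (x - 6)^3

xI - A = [[x - 7, -1, -1], [0, x - 6, 0], [1, 1, x - 5]].

Expanding det(xI - A) along the first row:
det(xI - A) = + (x - 7)·det([[x - 6, 0], [1, x - 5]]) - (-1)·det([[0, 0], [1, x - 5]]) + (-1)·det([[0, x - 6], [1, 1]]).

Evaluating gives χ_A(x) = x^3 - 18x^2 + 108x - 216 = (x - 6)^3.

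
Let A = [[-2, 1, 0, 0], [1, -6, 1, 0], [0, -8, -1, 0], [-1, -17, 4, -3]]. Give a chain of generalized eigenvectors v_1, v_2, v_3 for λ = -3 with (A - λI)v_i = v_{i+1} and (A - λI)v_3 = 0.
We seek v_1 ∈ ker((A + 3I)^3) \ ker((A + 3I)^2), then set v_{i+1} = (A + 3I) v_i.

One such chain is v_1 = [[0, 0, 1, 2]]^T, v_2 = [[0, 1, 2, 4]]^T, v_3 = [[1, -1, -4, -9]]^T. Check: (A + 3I) v_3 = [[0, 0, 0, 0]]^T = 0.

v_1 = [[0, 0, 1, 2]]^T, v_2 = [[0, 1, 2, 4]]^T, v_3 = [[1, -1, -4, -9]]^T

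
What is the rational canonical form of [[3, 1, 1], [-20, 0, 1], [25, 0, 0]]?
The invariant factors of A (the non-unit diagonal entries of the Smith normal form of xI - A over ℚ[x]) are (x - 5)(x^2 + 2x + 5), each dividing the next. The characteristic polynomial is their product, (x - 5)(x^2 + 2x + 5).

The rational canonical form is the block-diagonal matrix of companion matrices C(f_i):
R = [[0, 0, 25], [1, 0, 5], [0, 1, 3]].

Note the characteristic polynomial does not split into linear factors over ℚ, so A has no Jordan form over ℚ; the rational canonical form exists over any field.

R = [[0, 0, 25], [1, 0, 5], [0, 1, 3]]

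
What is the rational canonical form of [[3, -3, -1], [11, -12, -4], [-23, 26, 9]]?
The invariant factors of A (the non-unit diagonal entries of the Smith normal form of xI - A over ℚ[x]) are x^3 - 3x + 1, each dividing the next. The characteristic polynomial is their product, x^3 - 3x + 1.

The rational canonical form is the block-diagonal matrix of companion matrices C(f_i):
R = [[0, 0, -1], [1, 0, 3], [0, 1, 0]].

Note the characteristic polynomial does not split into linear factors over ℚ, so A has no Jordan form over ℚ; the rational canonical form exists over any field.

R = [[0, 0, -1], [1, 0, 3], [0, 1, 0]]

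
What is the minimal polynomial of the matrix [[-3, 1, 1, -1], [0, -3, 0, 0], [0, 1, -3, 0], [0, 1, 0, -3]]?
m_A(x) = (x + 3)^2

The characteristic polynomial factors as (x + 3)^4. The minimal polynomial is ∏(x - λ)^{k_λ} where k_λ is the size of the largest Jordan block at λ.

For λ = -3: rank(A + 3I) = 2, and the largest Jordan block has size 2 (the smallest k with rank((A + 3I)^k) = rank((A + 3I)^(k+1))).

So m_A(x) = (x + 3)^2.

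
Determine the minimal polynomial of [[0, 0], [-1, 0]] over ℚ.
m_A(x) = x^2

The characteristic polynomial factors as x^2. The minimal polynomial is ∏(x - λ)^{k_λ} where k_λ is the size of the largest Jordan block at λ.

For λ = 0: rank(A) = 1, and the largest Jordan block has size 2 (the smallest k with rank(A^k) = rank(A^(k+1))).

So m_A(x) = x^2.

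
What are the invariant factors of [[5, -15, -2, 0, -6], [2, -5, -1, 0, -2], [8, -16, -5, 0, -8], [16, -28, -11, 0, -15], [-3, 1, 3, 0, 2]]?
x^2(x + 1)^3

The Jordan structure of A has elementary divisors (x + 1)^3, x^2. Arranging the block sizes at each eigenvalue in decreasing order and taking row products gives the invariant factors.

Invariant factors (smallest first, each dividing the next): x^2(x + 1)^3.

Check: the last factor x^2(x + 1)^3 is the minimal polynomial, and the product x^2(x + 1)^3 is the characteristic polynomial.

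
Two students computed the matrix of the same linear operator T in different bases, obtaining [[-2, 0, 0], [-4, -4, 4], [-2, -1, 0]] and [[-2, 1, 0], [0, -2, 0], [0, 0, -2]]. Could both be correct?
Yes.

Two matrices over a field are similar if and only if they have the same invariant factors.

Both A and B have characteristic polynomial (x + 2)^3 and minimal polynomial (x + 2)^2. Computing further, both have invariant factors x + 2, (x + 2)^2. Hence A and B are similar.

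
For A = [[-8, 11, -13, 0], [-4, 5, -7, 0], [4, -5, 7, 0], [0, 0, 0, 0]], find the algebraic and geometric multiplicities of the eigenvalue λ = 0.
algebraic multiplicity 3, geometric multiplicity 2

The characteristic polynomial is x^3(x - 4), so the factor x appears with exponent 3: the algebraic multiplicity is 3.

rank(A) = 2, so the eigenspace has dimension 4 - 2 = 2: the geometric multiplicity is 2.

Since 2 < 3, A is not diagonalizable.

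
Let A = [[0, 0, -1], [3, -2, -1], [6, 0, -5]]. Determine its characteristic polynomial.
xI - A = [[x, 0, 1], [-3, x + 2, 1], [-6, 0, x + 5]].

Expanding det(xI - A) along the first row:
det(xI - A) = + (x)·det([[x + 2, 1], [0, x + 5]]) - (0)·det([[-3, 1], [-6, x + 5]]) + (1)·det([[-3, x + 2], [-6, 0]]).

Evaluating gives χ_A(x) = x^3 + 7x^2 + 16x + 12 = (x + 2)^2(x + 3).

χ_A(x) = (x + 2)^2(x + 3)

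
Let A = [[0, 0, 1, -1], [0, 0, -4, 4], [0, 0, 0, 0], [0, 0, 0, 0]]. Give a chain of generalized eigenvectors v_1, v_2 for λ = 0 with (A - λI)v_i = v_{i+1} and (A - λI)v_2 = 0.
v_1 = [[0, 2, 3, 2]]^T, v_2 = [[1, -4, 0, 0]]^T

We seek v_1 ∈ ker(A^2) \ ker(A), then set v_{i+1} = A v_i.

One such chain is v_1 = [[0, 2, 3, 2]]^T, v_2 = [[1, -4, 0, 0]]^T. Check: A v_2 = [[0, 0, 0, 0]]^T = 0.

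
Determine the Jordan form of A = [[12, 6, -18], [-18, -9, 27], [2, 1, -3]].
J = [[0, 1, 0], [0, 0, 0], [0, 0, 0]]

The characteristic polynomial is det(xI - A) = x^3, so the eigenvalues are 0 (algebraic multiplicity 3).

For λ = 0: rank(A) = 1, rank(A^2) = 0. The eigenspace has dimension 3 - 1 = 2, so there are 2 Jordan blocks; the rank sequence gives block sizes [2, 1].

Assembling the blocks gives the Jordan form J above.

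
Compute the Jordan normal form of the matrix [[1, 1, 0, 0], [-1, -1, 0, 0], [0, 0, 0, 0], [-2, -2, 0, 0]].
J = [[0, 1, 0, 0], [0, 0, 0, 0], [0, 0, 0, 0], [0, 0, 0, 0]]

The characteristic polynomial is det(xI - A) = x^4, so the eigenvalues are 0 (algebraic multiplicity 4).

For λ = 0: rank(A) = 1, rank(A^2) = 0. The eigenspace has dimension 4 - 1 = 3, so there are 3 Jordan blocks; the rank sequence gives block sizes [2, 1, 1].

Assembling the blocks gives the Jordan form J above.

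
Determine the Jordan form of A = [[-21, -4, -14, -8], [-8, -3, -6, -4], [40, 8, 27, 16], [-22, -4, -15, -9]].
The characteristic polynomial is det(xI - A) = (x + 1)^3(x + 3), so the eigenvalues are -3 (algebraic multiplicity 1), -1 (algebraic multiplicity 3).

For λ = -3: algebraic multiplicity 1 gives one 1×1 block.

For λ = -1: rank(A + I) = 2, rank((A + I)^2) = 1. The eigenspace has dimension 4 - 2 = 2, so there are 2 Jordan blocks; the rank sequence gives block sizes [2, 1].

Assembling the blocks gives the Jordan form J above.

J = [[-3, 0, 0, 0], [0, -1, 1, 0], [0, 0, -1, 0], [0, 0, 0, -1]]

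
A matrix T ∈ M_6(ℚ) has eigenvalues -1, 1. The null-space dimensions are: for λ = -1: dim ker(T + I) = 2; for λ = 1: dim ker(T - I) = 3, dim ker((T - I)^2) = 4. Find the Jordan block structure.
Jordan blocks: (-1, 1), (-1, 1), (1, 2), (1, 1), (1, 1)

λ = -1: successive nullity increments [2] count blocks of size ≥ k; block sizes are [1, 1].
λ = 1: successive nullity increments [3, 1] count blocks of size ≥ k; block sizes are [2, 1, 1].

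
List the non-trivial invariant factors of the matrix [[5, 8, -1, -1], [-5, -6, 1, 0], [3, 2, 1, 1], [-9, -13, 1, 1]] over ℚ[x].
x^3(x - 1)

The Jordan structure of A has elementary divisors x^3, (x - 1). Arranging the block sizes at each eigenvalue in decreasing order and taking row products gives the invariant factors.

Invariant factors (smallest first, each dividing the next): x^3(x - 1).

Check: the last factor x^3(x - 1) is the minimal polynomial, and the product x^3(x - 1) is the characteristic polynomial.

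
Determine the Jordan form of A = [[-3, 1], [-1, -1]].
J = [[-2, 1], [0, -2]]

The characteristic polynomial is det(xI - A) = (x + 2)^2, so the eigenvalues are -2 (algebraic multiplicity 2).

For λ = -2: rank(A + 2I) = 1, rank((A + 2I)^2) = 0. The eigenspace has dimension 2 - 1 = 1, so there is 1 Jordan block; the rank sequence gives block sizes [2].

Assembling the blocks gives the Jordan form J above.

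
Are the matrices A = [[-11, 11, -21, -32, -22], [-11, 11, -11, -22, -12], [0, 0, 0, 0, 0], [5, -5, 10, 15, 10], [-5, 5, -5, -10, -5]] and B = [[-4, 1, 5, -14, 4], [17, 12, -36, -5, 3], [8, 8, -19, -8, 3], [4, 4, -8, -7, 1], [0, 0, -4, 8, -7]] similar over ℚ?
trace(A) = 10 but trace(B) = -25. The trace is a similarity invariant, so A and B are not similar.

No.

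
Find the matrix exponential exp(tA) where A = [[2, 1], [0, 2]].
A has Jordan form J = [[2, 1], [0, 2]] with A = PJP^{-1}, so e^{tA} = P e^{tJ} P^{-1}.

For a Jordan block J_k(λ), e^{tJ_k(λ)} = e^{λt} · (I + tN + t^2 N^2/2! + ... + t^{k-1} N^{k-1}/(k-1)!) where N is the nilpotent superdiagonal part.

Assembling the blocks and conjugating back gives the entries of e^{tA} as shown above.

e^{tA} = [[e^{2*t}, t*e^{2*t}], [0, e^{2*t}]]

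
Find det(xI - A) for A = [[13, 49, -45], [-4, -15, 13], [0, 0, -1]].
xI - A = [[x - 13, -49, 45], [4, x + 15, -13], [0, 0, x + 1]].

Expanding det(xI - A) along the first row:
det(xI - A) = + (x - 13)·det([[x + 15, -13], [0, x + 1]]) - (-49)·det([[4, -13], [0, x + 1]]) + (45)·det([[4, x + 15], [0, 0]]).

Evaluating gives χ_A(x) = x^3 + 3x^2 + 3x + 1 = (x + 1)^3.

χ_A(x) = (x + 1)^3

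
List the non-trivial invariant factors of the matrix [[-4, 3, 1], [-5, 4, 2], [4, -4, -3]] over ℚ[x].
(x + 1)^3

The Jordan structure of A has elementary divisors (x + 1)^3. Arranging the block sizes at each eigenvalue in decreasing order and taking row products gives the invariant factors.

Invariant factors (smallest first, each dividing the next): (x + 1)^3.

Check: the last factor (x + 1)^3 is the minimal polynomial, and the product (x + 1)^3 is the characteristic polynomial.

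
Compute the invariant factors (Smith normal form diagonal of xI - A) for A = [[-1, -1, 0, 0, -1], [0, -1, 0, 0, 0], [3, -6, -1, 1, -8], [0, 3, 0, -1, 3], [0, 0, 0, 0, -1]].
x + 1, (x + 1)^2, (x + 1)^2

The Jordan structure of A has elementary divisors (x + 1)^2, (x + 1)^2, (x + 1). Arranging the block sizes at each eigenvalue in decreasing order and taking row products gives the invariant factors.

Invariant factors (smallest first, each dividing the next): x + 1, (x + 1)^2, (x + 1)^2.

Check: the last factor (x + 1)^2 is the minimal polynomial, and the product (x + 1)^5 is the characteristic polynomial.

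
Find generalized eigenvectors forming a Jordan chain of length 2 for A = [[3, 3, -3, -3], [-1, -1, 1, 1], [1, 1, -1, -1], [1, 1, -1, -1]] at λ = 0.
v_1 = [[-1, 1, 0, -1]]^T, v_2 = [[3, -1, 1, 1]]^T

We seek v_1 ∈ ker(A^2) \ ker(A), then set v_{i+1} = A v_i.

One such chain is v_1 = [[-1, 1, 0, -1]]^T, v_2 = [[3, -1, 1, 1]]^T. Check: A v_2 = [[0, 0, 0, 0]]^T = 0.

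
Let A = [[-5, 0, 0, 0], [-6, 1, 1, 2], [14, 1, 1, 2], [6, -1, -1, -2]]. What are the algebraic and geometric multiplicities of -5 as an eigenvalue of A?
The characteristic polynomial is x^3(x + 5), so the factor x + 5 appears with exponent 1: the algebraic multiplicity is 1.

rank(A + 5I) = 3, so the eigenspace has dimension 4 - 3 = 1: the geometric multiplicity is 1.

algebraic multiplicity 1, geometric multiplicity 1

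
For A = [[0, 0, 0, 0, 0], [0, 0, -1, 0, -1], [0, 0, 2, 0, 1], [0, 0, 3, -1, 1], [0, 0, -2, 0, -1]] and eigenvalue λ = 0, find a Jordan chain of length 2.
v_1 = [[0, 0, 1, 1, -2]]^T, v_2 = [[0, 1, 0, 0, 0]]^T

We seek v_1 ∈ ker(A^2) \ ker(A), then set v_{i+1} = A v_i.

One such chain is v_1 = [[0, 0, 1, 1, -2]]^T, v_2 = [[0, 1, 0, 0, 0]]^T. Check: A v_2 = [[0, 0, 0, 0, 0]]^T = 0.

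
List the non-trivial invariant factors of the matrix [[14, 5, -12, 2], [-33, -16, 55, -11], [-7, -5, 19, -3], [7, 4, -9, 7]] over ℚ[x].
The Jordan structure of A has elementary divisors (x - 6)^3, (x - 6). Arranging the block sizes at each eigenvalue in decreasing order and taking row products gives the invariant factors.

Invariant factors (smallest first, each dividing the next): x - 6, (x - 6)^3.

Check: the last factor (x - 6)^3 is the minimal polynomial, and the product (x - 6)^4 is the characteristic polynomial.

x - 6, (x - 6)^3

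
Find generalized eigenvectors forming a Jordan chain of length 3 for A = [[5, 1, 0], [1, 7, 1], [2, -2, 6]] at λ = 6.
We seek v_1 ∈ ker((A - 6I)^3) \ ker((A - 6I)^2), then set v_{i+1} = (A - 6I) v_i.

One such chain is v_1 = [[1, 1, -1]]^T, v_2 = [[0, 1, 0]]^T, v_3 = [[1, 1, -2]]^T. Check: (A - 6I) v_3 = [[0, 0, 0]]^T = 0.

v_1 = [[1, 1, -1]]^T, v_2 = [[0, 1, 0]]^T, v_3 = [[1, 1, -2]]^T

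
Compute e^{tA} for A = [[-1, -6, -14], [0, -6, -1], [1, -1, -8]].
e^{tA} = [[(t^2 + 4*t + 1)*e^{-5*t}, 2*t*(-t - 3)*e^{-5*t}, -2*t*(2*t + 7)*e^{-5*t}], [-t^2*e^{-5*t}/2, (t^2 - t + 1)*e^{-5*t}, t*(2*t - 1)*e^{-5*t}], [t*(t + 2)*e^{-5*t}/2, -t*(t + 1)*e^{-5*t}, (-2*t^2 - 3*t + 1)*e^{-5*t}]]

A has Jordan form J = [[-5, 1, 0], [0, -5, 1], [0, 0, -5]] with A = PJP^{-1}, so e^{tA} = P e^{tJ} P^{-1}.

For a Jordan block J_k(λ), e^{tJ_k(λ)} = e^{λt} · (I + tN + t^2 N^2/2! + ... + t^{k-1} N^{k-1}/(k-1)!) where N is the nilpotent superdiagonal part.

Assembling the blocks and conjugating back gives the entries of e^{tA} as shown above.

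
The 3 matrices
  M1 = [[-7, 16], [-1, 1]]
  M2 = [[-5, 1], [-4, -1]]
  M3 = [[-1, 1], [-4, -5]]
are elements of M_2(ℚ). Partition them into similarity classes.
Characteristic polynomials: χ_{M1} = (x + 3)^2, χ_{M2} = (x + 3)^2, χ_{M3} = (x + 3)^2.

{M1, M2, M3}: invariant factors (x + 3)^2.

Matrices are similar if and only if their invariant-factor lists agree; the partition into similarity classes is {M1, M2, M3}.

1 class: {M1, M2, M3}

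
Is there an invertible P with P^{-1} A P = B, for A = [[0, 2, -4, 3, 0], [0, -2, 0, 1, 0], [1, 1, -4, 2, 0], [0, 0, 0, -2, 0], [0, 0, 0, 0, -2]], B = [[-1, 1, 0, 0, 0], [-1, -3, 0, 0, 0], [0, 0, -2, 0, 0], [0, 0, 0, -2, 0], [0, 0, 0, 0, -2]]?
No.

Both have characteristic polynomial (x + 2)^5 and minimal polynomial (x + 2)^2. But rank(A + 2I) = 2 for A while rank(B + 2I) = 1 for B, so the number of Jordan blocks at λ = -2 differs. A and B are not similar.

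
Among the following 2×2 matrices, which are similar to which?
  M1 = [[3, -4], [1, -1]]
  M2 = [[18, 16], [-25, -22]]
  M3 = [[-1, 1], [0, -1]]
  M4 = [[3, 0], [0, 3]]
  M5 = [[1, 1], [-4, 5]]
Characteristic polynomials: χ_{M1} = (x - 1)^2, χ_{M2} = (x + 2)^2, χ_{M3} = (x + 1)^2, χ_{M4} = (x - 3)^2, χ_{M5} = (x - 3)^2.

{M1}: invariant factors (x - 1)^2.

{M2}: invariant factors (x + 2)^2.

{M3}: invariant factors (x + 1)^2.

{M4}: invariant factors x - 3, x - 3.

{M5}: invariant factors (x - 3)^2.

Matrices are similar if and only if their invariant-factor lists agree; the partition into similarity classes is {M1}, {M2}, {M3}, {M4}, {M5}.

5 classes: {M1}, {M2}, {M3}, {M4}, {M5}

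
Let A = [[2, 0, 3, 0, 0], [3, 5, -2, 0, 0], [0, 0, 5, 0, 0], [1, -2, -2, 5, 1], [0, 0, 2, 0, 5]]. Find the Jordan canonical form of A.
The characteristic polynomial is det(xI - A) = (x - 5)^4(x - 2), so the eigenvalues are 2 (algebraic multiplicity 1), 5 (algebraic multiplicity 4).

For λ = 2: algebraic multiplicity 1 gives one 1×1 block.

For λ = 5: rank(A - 5I) = 3, rank((A - 5I)^2) = 1. The eigenspace has dimension 5 - 3 = 2, so there are 2 Jordan blocks; the rank sequence gives block sizes [2, 2].

Assembling the blocks gives the Jordan form J above.

J = [[2, 0, 0, 0, 0], [0, 5, 1, 0, 0], [0, 0, 5, 0, 0], [0, 0, 0, 5, 1], [0, 0, 0, 0, 5]]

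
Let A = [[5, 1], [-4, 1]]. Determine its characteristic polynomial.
χ_A(x) = (x - 3)^2

xI - A = [[x - 5, -1], [4, x - 1]].

Expanding det(xI - A) along the first row:
det(xI - A) = + (x - 5)·det([[x - 1]]) - (-1)·det([[4]]).

Evaluating gives χ_A(x) = x^2 - 6x + 9 = (x - 3)^2.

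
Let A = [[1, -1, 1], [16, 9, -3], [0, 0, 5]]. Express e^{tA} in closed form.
A has Jordan form J = [[5, 1, 0], [0, 5, 1], [0, 0, 5]] with A = PJP^{-1}, so e^{tA} = P e^{tJ} P^{-1}.

For a Jordan block J_k(λ), e^{tJ_k(λ)} = e^{λt} · (I + tN + t^2 N^2/2! + ... + t^{k-1} N^{k-1}/(k-1)!) where N is the nilpotent superdiagonal part.

Assembling the blocks and conjugating back gives the entries of e^{tA} as shown above.

e^{tA} = [[(1 - 4*t)*e^{5*t}, -t*e^{5*t}, t*(2 - t)*e^{5*t}/2], [16*t*e^{5*t}, (4*t + 1)*e^{5*t}, t*(2*t - 3)*e^{5*t}], [0, 0, e^{5*t}]]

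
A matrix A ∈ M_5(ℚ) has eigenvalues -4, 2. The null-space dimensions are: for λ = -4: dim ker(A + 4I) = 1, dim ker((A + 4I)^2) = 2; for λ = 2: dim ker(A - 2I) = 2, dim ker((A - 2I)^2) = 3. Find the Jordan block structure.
Jordan blocks: (-4, 2), (2, 2), (2, 1)

λ = -4: successive nullity increments [1, 1] count blocks of size ≥ k; block sizes are [2].
λ = 2: successive nullity increments [2, 1] count blocks of size ≥ k; block sizes are [2, 1].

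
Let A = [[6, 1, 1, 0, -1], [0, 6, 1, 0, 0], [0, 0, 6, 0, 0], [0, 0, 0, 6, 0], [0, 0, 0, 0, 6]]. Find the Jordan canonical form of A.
J = [[6, 1, 0, 0, 0], [0, 6, 1, 0, 0], [0, 0, 6, 0, 0], [0, 0, 0, 6, 0], [0, 0, 0, 0, 6]]

The characteristic polynomial is det(xI - A) = (x - 6)^5, so the eigenvalues are 6 (algebraic multiplicity 5).

For λ = 6: rank(A - 6I) = 2, rank((A - 6I)^2) = 1, rank((A - 6I)^3) = 0. The eigenspace has dimension 5 - 2 = 3, so there are 3 Jordan blocks; the rank sequence gives block sizes [3, 1, 1].

Assembling the blocks gives the Jordan form J above.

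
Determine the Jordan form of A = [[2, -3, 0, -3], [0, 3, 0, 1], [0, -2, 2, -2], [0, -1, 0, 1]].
J = [[2, 1, 0, 0], [0, 2, 0, 0], [0, 0, 2, 0], [0, 0, 0, 2]]

The characteristic polynomial is det(xI - A) = (x - 2)^4, so the eigenvalues are 2 (algebraic multiplicity 4).

For λ = 2: rank(A - 2I) = 1, rank((A - 2I)^2) = 0. The eigenspace has dimension 4 - 1 = 3, so there are 3 Jordan blocks; the rank sequence gives block sizes [2, 1, 1].

Assembling the blocks gives the Jordan form J above.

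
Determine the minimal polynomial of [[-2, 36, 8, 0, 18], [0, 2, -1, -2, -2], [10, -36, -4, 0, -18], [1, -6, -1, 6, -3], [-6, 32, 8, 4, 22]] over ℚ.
m_A(x) = x(x - 6)^2

The characteristic polynomial factors as x(x - 6)^4. The minimal polynomial is ∏(x - λ)^{k_λ} where k_λ is the size of the largest Jordan block at λ.

For λ = 0: rank(A) = 4, and the largest Jordan block has size 1 (the smallest k with rank(A^k) = rank(A^(k+1))).
For λ = 6: rank(A - 6I) = 3, and the largest Jordan block has size 2 (the smallest k with rank((A - 6I)^k) = rank((A - 6I)^(k+1))).

So m_A(x) = x(x - 6)^2.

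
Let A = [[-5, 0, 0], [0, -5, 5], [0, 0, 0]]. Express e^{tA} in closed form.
e^{tA} = [[e^{-5*t}, 0, 0], [0, e^{-5*t}, 1 - e^{-5*t}], [0, 0, 1]]

A has Jordan form J = [[-5, 0, 0], [0, -5, 0], [0, 0, 0]] with A = PJP^{-1}, so e^{tA} = P e^{tJ} P^{-1}.

For a Jordan block J_k(λ), e^{tJ_k(λ)} = e^{λt} · (I + tN + t^2 N^2/2! + ... + t^{k-1} N^{k-1}/(k-1)!) where N is the nilpotent superdiagonal part.

Assembling the blocks and conjugating back gives the entries of e^{tA} as shown above.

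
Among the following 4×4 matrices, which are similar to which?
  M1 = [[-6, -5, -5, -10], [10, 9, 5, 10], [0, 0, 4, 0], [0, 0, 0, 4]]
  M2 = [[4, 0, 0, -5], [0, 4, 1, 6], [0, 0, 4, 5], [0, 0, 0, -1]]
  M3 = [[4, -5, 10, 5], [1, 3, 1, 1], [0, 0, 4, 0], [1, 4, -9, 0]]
2 classes: {M1}, {M2, M3}

Characteristic polynomials: χ_{M1} = (x - 4)^3(x + 1), χ_{M2} = (x - 4)^3(x + 1), χ_{M3} = (x - 4)^3(x + 1).

{M1}: invariant factors x - 4, x - 4, (x - 4)(x + 1).

{M2, M3}: invariant factors x - 4, (x - 4)^2(x + 1).

Matrices are similar if and only if their invariant-factor lists agree; the partition into similarity classes is {M1}, {M2, M3}.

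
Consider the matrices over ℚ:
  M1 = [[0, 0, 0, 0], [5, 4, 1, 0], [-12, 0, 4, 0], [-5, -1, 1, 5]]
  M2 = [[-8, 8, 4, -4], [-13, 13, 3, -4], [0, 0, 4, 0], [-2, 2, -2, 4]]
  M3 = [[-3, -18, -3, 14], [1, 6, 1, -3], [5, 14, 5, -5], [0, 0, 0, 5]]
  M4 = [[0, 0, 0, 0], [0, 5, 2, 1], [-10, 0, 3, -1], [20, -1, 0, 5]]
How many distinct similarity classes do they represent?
2 classes: {M1, M3, M4}, {M2}

Characteristic polynomials: χ_{M1} = x(x - 5)(x - 4)^2, χ_{M2} = x(x - 5)(x - 4)^2, χ_{M3} = x(x - 5)(x - 4)^2, χ_{M4} = x(x - 5)(x - 4)^2.

{M1, M3, M4}: invariant factors x(x - 5)(x - 4)^2.

{M2}: invariant factors x - 4, x(x - 5)(x - 4).

Matrices are similar if and only if their invariant-factor lists agree; the partition into similarity classes is {M1, M3, M4}, {M2}.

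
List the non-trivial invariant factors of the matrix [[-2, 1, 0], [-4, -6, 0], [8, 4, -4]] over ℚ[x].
x + 4, (x + 4)^2

The Jordan structure of A has elementary divisors (x + 4)^2, (x + 4). Arranging the block sizes at each eigenvalue in decreasing order and taking row products gives the invariant factors.

Invariant factors (smallest first, each dividing the next): x + 4, (x + 4)^2.

Check: the last factor (x + 4)^2 is the minimal polynomial, and the product (x + 4)^3 is the characteristic polynomial.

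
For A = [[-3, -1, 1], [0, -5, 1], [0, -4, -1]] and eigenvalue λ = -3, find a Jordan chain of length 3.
We seek v_1 ∈ ker((A + 3I)^3) \ ker((A + 3I)^2), then set v_{i+1} = (A + 3I) v_i.

One such chain is v_1 = [[1, 0, 1]]^T, v_2 = [[1, 1, 2]]^T, v_3 = [[1, 0, 0]]^T. Check: (A + 3I) v_3 = [[0, 0, 0]]^T = 0.

v_1 = [[1, 0, 1]]^T, v_2 = [[1, 1, 2]]^T, v_3 = [[1, 0, 0]]^T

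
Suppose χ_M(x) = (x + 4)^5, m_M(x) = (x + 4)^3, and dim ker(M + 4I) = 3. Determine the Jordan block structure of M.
Jordan blocks: (-4, 3), (-4, 1), (-4, 1)

λ = -4: algebraic multiplicity 5 (exponent in χ_M), largest block size 3 (exponent in m_M), 3 blocks (geometric multiplicity). These force block sizes [3, 1, 1].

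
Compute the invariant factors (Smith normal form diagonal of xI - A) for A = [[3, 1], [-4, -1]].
The Jordan structure of A has elementary divisors (x - 1)^2. Arranging the block sizes at each eigenvalue in decreasing order and taking row products gives the invariant factors.

Invariant factors (smallest first, each dividing the next): (x - 1)^2.

Check: the last factor (x - 1)^2 is the minimal polynomial, and the product (x - 1)^2 is the characteristic polynomial.

(x - 1)^2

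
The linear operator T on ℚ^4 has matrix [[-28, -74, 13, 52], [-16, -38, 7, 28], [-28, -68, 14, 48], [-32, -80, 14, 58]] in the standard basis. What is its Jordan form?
J = [[0, 0, 0, 0], [0, 2, 1, 0], [0, 0, 2, 0], [0, 0, 0, 2]]

The characteristic polynomial is det(xI - A) = x(x - 2)^3, so the eigenvalues are 0 (algebraic multiplicity 1), 2 (algebraic multiplicity 3).

For λ = 0: algebraic multiplicity 1 gives one 1×1 block.

For λ = 2: rank(A - 2I) = 2, rank((A - 2I)^2) = 1. The eigenspace has dimension 4 - 2 = 2, so there are 2 Jordan blocks; the rank sequence gives block sizes [2, 1].

Assembling the blocks gives the Jordan form J above.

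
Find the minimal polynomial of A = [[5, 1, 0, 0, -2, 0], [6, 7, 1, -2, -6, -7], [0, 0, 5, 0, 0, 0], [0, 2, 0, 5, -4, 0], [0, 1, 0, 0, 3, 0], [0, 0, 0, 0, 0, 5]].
m_A(x) = (x - 5)^3

The characteristic polynomial factors as (x - 5)^6. The minimal polynomial is ∏(x - λ)^{k_λ} where k_λ is the size of the largest Jordan block at λ.

For λ = 5: rank(A - 5I) = 2, and the largest Jordan block has size 3 (the smallest k with rank((A - 5I)^k) = rank((A - 5I)^(k+1))).

So m_A(x) = (x - 5)^3.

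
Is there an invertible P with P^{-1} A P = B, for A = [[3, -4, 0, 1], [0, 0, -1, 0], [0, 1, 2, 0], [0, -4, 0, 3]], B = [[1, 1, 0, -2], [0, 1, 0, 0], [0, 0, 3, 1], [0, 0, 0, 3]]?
Two matrices over a field are similar if and only if they have the same invariant factors.

Both A and B have characteristic polynomial (x - 3)^2(x - 1)^2 and minimal polynomial (x - 3)^2(x - 1)^2. Computing further, both have invariant factors (x - 3)^2(x - 1)^2. Hence A and B are similar.

Yes.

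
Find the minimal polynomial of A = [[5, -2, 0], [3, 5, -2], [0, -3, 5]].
m_A(x) = (x - 5)^3

The characteristic polynomial factors as (x - 5)^3. The minimal polynomial is ∏(x - λ)^{k_λ} where k_λ is the size of the largest Jordan block at λ.

For λ = 5: rank(A - 5I) = 2, and the largest Jordan block has size 3 (the smallest k with rank((A - 5I)^k) = rank((A - 5I)^(k+1))).

So m_A(x) = (x - 5)^3.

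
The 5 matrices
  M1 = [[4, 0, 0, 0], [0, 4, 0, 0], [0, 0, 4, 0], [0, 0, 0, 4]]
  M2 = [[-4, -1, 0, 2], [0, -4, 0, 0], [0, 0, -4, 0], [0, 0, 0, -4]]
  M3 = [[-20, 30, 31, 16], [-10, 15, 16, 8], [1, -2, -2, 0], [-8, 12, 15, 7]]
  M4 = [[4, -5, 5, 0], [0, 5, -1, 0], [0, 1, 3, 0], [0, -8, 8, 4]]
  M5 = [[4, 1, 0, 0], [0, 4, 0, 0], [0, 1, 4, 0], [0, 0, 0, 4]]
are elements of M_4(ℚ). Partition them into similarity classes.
4 classes: {M1}, {M2}, {M3}, {M4, M5}

Characteristic polynomials: χ_{M1} = (x - 4)^4, χ_{M2} = (x + 4)^4, χ_{M3} = (x - 3)(x + 1)^3, χ_{M4} = (x - 4)^4, χ_{M5} = (x - 4)^4.

{M1}: invariant factors x - 4, x - 4, x - 4, x - 4.

{M2}: invariant factors x + 4, x + 4, (x + 4)^2.

{M3}: invariant factors (x - 3)(x + 1)^3.

{M4, M5}: invariant factors x - 4, x - 4, (x - 4)^2.

Matrices are similar if and only if their invariant-factor lists agree; the partition into similarity classes is {M1}, {M2}, {M3}, {M4, M5}.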